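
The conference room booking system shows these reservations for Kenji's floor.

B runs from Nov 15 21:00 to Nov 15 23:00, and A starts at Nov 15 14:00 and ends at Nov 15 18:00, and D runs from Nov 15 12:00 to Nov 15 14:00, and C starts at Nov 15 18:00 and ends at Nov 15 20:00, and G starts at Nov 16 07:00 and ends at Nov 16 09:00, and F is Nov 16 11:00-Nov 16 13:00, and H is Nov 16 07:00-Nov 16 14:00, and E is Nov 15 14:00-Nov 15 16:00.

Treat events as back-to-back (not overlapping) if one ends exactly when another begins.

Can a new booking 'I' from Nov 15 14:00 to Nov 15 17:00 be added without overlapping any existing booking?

No — it overlaps A, E

D: ends Nov 15 14:00 at or before I starts Nov 15 14:00 → clear.
A: starts Nov 15 14:00 before I ends Nov 15 17:00, and ends Nov 15 18:00 after I starts Nov 15 14:00 → overlap.
E: starts Nov 15 14:00 before I ends Nov 15 17:00, and ends Nov 15 16:00 after I starts Nov 15 14:00 → overlap.
C: starts Nov 15 18:00 at or after I ends Nov 15 17:00 → clear.
B: starts Nov 15 21:00 at or after I ends Nov 15 17:00 → clear.
G: starts Nov 16 07:00 at or after I ends Nov 15 17:00 → clear.
H: starts Nov 16 07:00 at or after I ends Nov 15 17:00 → clear.
F: starts Nov 16 11:00 at or after I ends Nov 15 17:00 → clear.
I overlaps A, E.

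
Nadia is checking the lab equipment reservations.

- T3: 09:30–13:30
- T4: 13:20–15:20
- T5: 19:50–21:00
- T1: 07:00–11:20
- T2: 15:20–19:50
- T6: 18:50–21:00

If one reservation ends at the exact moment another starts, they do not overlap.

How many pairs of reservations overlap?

Two intervals overlap when each starts before the other ends.
Sorted by start: T1, T3, T4, T2, T6, T5.
T3 starts before T1 ends → T1 and T3 overlap.
T4 starts after T1 ends, so nothing later overlaps T1 either.
T4 starts before T3 ends → T3 and T4 overlap.
T2 starts after T3 ends, so nothing later overlaps T3 either.
T2 starts exactly when T4 ends (back-to-back, no overlap), so nothing later overlaps T4 either.
T6 starts before T2 ends → T2 and T6 overlap.
T5 starts exactly when T2 ends (back-to-back, no overlap).
T5 starts before T6 ends → T6 and T5 overlap.
Overlapping pairs: T1 & T3, T2 & T6, T3 & T4, T5 & T6 — 4 in total.

4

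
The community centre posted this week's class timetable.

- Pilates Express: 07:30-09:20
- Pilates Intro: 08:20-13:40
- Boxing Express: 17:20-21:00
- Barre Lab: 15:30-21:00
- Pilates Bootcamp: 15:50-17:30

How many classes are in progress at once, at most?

Sort all start/end points and keep a running count:
07:30 start Pilates Express → 1
08:20 start Pilates Intro → 2
09:20 end Pilates Express → 1
13:40 end Pilates Intro → 0
15:30 start Barre Lab → 1
15:50 start Pilates Bootcamp → 2
17:20 start Boxing Express → 3
17:30 end Pilates Bootcamp → 2
21:00 end Barre Lab → 1
21:00 end Boxing Express → 0
Peak is 3, at 17:20 (Barre Lab, Boxing Express, Pilates Bootcamp).

3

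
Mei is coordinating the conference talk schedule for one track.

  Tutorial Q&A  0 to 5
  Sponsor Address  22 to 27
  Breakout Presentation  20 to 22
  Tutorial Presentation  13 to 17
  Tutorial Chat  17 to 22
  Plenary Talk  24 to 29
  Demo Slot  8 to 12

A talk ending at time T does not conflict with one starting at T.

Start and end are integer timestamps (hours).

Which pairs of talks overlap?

Check each pair: they overlap iff neither finishes before the other starts.
Sorted by start: Tutorial Q&A, Demo Slot, Tutorial Presentation, Tutorial Chat, Breakout Presentation, Sponsor Address, Plenary Talk.
Demo Slot starts after Tutorial Q&A ends; Tutorial Q&A is clear from here.
Tutorial Presentation starts after Demo Slot ends; Demo Slot is clear from here.
Tutorial Chat starts exactly when Tutorial Presentation ends (back-to-back, no overlap); Tutorial Presentation is clear from here.
Breakout Presentation starts before Tutorial Chat ends → Tutorial Chat and Breakout Presentation overlap.
Sponsor Address starts exactly when Tutorial Chat ends (back-to-back, no overlap); Tutorial Chat is clear from here.
Sponsor Address starts exactly when Breakout Presentation ends (back-to-back, no overlap); Breakout Presentation is clear from here.
Plenary Talk starts before Sponsor Address ends → Sponsor Address and Plenary Talk overlap.

Breakout Presentation & Tutorial Chat, Plenary Talk & Sponsor Address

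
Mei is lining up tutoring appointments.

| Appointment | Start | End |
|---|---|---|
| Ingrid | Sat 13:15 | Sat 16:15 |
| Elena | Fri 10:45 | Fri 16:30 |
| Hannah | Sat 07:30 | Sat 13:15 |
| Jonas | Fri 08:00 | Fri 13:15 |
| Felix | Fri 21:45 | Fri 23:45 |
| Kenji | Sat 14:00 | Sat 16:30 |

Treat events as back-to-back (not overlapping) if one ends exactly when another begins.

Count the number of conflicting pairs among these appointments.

Sorted by start: Jonas, Elena, Felix, Hannah, Ingrid, Kenji.
Elena starts before Jonas ends → Jonas and Elena overlap.
Felix starts after Jonas ends, so Jonas has no further overlaps.
Felix starts after Elena ends, so Elena has no further overlaps.
Hannah starts after Felix ends, so Felix has no further overlaps.
Ingrid starts exactly when Hannah ends (back-to-back, no overlap), so Hannah has no further overlaps.
Kenji starts before Ingrid ends → Ingrid and Kenji overlap.
Overlapping pairs: Elena & Jonas, Ingrid & Kenji — 2 in total.

2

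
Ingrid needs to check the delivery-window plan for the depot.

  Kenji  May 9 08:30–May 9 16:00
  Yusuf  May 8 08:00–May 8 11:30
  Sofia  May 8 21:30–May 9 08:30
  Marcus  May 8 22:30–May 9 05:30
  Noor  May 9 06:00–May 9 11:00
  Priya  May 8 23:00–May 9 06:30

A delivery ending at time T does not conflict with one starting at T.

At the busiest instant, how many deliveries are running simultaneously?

Sort all start/end points and keep a running count:
May 8 08:00 start Yusuf → 1
May 8 11:30 end Yusuf → 0
May 8 21:30 start Sofia → 1
May 8 22:30 start Marcus → 2
May 8 23:00 start Priya → 3
May 9 05:30 end Marcus → 2
May 9 06:00 start Noor → 3
May 9 06:30 end Priya → 2
May 9 08:30 end Sofia → 1
May 9 08:30 start Kenji → 2
May 9 11:00 end Noor → 1
May 9 16:00 end Kenji → 0
Peak is 3, at May 8 23:00 (Marcus, Priya, Sofia).

3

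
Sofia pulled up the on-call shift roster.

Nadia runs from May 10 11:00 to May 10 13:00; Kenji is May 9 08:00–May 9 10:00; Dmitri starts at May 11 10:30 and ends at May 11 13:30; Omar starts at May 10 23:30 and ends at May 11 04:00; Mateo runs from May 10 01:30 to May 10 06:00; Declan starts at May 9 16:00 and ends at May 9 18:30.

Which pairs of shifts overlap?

no overlapping pairs

Sorted by start: Kenji, Declan, Mateo, Nadia, Omar, Dmitri.
Declan starts after Kenji ends; Kenji is clear from here.
Mateo starts after Declan ends; Declan is clear from here.
Nadia starts after Mateo ends; Mateo is clear from here.
Omar starts after Nadia ends; Nadia is clear from here.
Dmitri starts after Omar ends.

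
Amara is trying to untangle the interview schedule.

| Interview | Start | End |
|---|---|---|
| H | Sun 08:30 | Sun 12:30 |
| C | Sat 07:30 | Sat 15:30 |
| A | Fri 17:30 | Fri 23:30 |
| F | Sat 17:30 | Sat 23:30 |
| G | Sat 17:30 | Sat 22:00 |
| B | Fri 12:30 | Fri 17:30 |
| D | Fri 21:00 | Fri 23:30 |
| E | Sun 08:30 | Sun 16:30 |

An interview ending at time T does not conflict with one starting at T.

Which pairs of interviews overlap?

Two intervals overlap when each starts before the other ends.
Sorted by start: B, A, D, C, F, G, E, H.
A starts exactly when B ends (back-to-back, no overlap), so B has no further overlaps.
D starts before A ends → A and D overlap.
C starts after A ends, so A has no further overlaps.
C starts after D ends, so D has no further overlaps.
F starts after C ends, so C has no further overlaps.
G starts before F ends → F and G overlap.
E starts after F ends, so F has no further overlaps.
E starts after G ends, so G has no further overlaps.
H starts before E ends → E and H overlap.

A & D, E & H, F & G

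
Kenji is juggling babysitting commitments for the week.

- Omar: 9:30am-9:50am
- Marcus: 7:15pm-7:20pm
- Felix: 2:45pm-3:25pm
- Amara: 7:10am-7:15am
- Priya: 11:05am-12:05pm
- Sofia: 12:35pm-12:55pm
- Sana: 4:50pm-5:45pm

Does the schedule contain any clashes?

No

Sorted by start: Amara, Omar, Priya, Sofia, Felix, Sana, Marcus.
Omar starts after Amara ends — done with Amara.
Priya starts after Omar ends — done with Omar.
Sofia starts after Priya ends — done with Priya.
Felix starts after Sofia ends — done with Sofia.
Sana starts after Felix ends — done with Felix.
Marcus starts after Sana ends.
Every pair is clear; the schedule has no overlaps.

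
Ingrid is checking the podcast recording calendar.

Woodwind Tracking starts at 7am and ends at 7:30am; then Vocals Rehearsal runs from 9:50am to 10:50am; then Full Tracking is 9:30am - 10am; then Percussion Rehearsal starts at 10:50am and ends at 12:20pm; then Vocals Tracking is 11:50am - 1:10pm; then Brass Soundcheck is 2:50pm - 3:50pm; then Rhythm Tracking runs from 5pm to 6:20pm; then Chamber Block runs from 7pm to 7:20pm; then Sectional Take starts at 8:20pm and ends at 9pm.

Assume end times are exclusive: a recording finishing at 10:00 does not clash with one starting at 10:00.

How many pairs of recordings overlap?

Sorted by start: Woodwind Tracking, Full Tracking, Vocals Rehearsal, Percussion Rehearsal, Vocals Tracking, Brass Soundcheck, Rhythm Tracking, Chamber Block, Sectional Take.
Full Tracking starts after Woodwind Tracking ends, so Woodwind Tracking has no further overlaps.
Vocals Rehearsal starts before Full Tracking ends → Full Tracking and Vocals Rehearsal overlap.
Percussion Rehearsal starts after Full Tracking ends, so Full Tracking has no further overlaps.
Percussion Rehearsal starts exactly when Vocals Rehearsal ends (back-to-back, no overlap), so Vocals Rehearsal has no further overlaps.
Vocals Tracking starts before Percussion Rehearsal ends → Percussion Rehearsal and Vocals Tracking overlap.
Brass Soundcheck starts after Percussion Rehearsal ends, so Percussion Rehearsal has no further overlaps.
Brass Soundcheck starts after Vocals Tracking ends, so Vocals Tracking has no further overlaps.
Rhythm Tracking starts after Brass Soundcheck ends, so Brass Soundcheck has no further overlaps.
Chamber Block starts after Rhythm Tracking ends, so Rhythm Tracking has no further overlaps.
Sectional Take starts after Chamber Block ends.
Overlapping pairs: Full Tracking & Vocals Rehearsal, Percussion Rehearsal & Vocals Tracking — 2 in total.

2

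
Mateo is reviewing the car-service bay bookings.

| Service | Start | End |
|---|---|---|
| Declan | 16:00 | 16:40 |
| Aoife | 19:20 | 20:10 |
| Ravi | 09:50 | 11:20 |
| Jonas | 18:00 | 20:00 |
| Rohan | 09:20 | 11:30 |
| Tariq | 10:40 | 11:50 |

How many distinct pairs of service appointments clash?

4

Sorted by start: Rohan, Ravi, Tariq, Declan, Jonas, Aoife.
Ravi starts before Rohan ends → Rohan and Ravi overlap.
Tariq starts before Rohan ends → Rohan and Tariq overlap.
Declan starts after Rohan ends; Rohan is clear from here.
Tariq starts before Ravi ends → Ravi and Tariq overlap.
Declan starts after Ravi ends; Ravi is clear from here.
Declan starts after Tariq ends; Tariq is clear from here.
Jonas starts after Declan ends; Declan is clear from here.
Aoife starts before Jonas ends → Jonas and Aoife overlap.
Overlapping pairs: Aoife & Jonas, Ravi & Rohan, Ravi & Tariq, Rohan & Tariq — 4 in total.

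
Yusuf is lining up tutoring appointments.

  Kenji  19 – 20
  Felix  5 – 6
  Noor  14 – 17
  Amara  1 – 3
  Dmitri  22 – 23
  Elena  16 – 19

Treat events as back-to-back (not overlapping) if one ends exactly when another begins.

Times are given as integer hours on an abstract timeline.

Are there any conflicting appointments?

Yes

Sorted by start: Amara, Felix, Noor, Elena, Kenji, Dmitri.
Felix starts after Amara ends — done with Amara.
Noor starts after Felix ends — done with Felix.
Elena starts before Noor ends → Noor and Elena overlap.
That's a conflict, so the schedule is not conflict-free.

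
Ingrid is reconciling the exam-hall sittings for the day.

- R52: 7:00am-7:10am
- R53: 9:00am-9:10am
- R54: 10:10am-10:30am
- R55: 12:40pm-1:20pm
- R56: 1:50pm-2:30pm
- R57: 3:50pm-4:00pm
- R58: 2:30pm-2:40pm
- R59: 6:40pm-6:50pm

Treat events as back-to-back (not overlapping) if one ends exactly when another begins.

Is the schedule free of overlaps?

Sorted by start: R52, R53, R54, R55, R56, R58, R57, R59.
R53 starts after R52 ends; R52 is clear from here.
R54 starts after R53 ends; R53 is clear from here.
R55 starts after R54 ends; R54 is clear from here.
R56 starts after R55 ends; R55 is clear from here.
R58 starts exactly when R56 ends (back-to-back, no overlap); R56 is clear from here.
R57 starts after R58 ends; R58 is clear from here.
R59 starts after R57 ends.
Every pair is clear; the schedule has no overlaps.

Yes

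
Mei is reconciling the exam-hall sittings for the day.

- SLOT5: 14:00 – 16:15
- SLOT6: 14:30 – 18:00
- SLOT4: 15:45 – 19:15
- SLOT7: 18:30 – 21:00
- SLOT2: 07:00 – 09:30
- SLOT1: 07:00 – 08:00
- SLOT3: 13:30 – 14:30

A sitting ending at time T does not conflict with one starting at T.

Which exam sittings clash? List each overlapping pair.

SLOT1 & SLOT2, SLOT3 & SLOT5, SLOT4 & SLOT5, SLOT4 & SLOT6, SLOT4 & SLOT7, SLOT5 & SLOT6

Check each pair: they overlap iff neither finishes before the other starts.
Sorted by start: SLOT1, SLOT2, SLOT3, SLOT5, SLOT6, SLOT4, SLOT7.
SLOT2 starts before SLOT1 ends → SLOT1 and SLOT2 overlap.
SLOT3 starts after SLOT1 ends; SLOT1 is clear from here.
SLOT3 starts after SLOT2 ends; SLOT2 is clear from here.
SLOT5 starts before SLOT3 ends → SLOT3 and SLOT5 overlap.
SLOT6 starts exactly when SLOT3 ends (back-to-back, no overlap); SLOT3 is clear from here.
SLOT6 starts before SLOT5 ends → SLOT5 and SLOT6 overlap.
SLOT4 starts before SLOT5 ends → SLOT5 and SLOT4 overlap.
SLOT7 starts after SLOT5 ends.
SLOT4 starts before SLOT6 ends → SLOT6 and SLOT4 overlap.
SLOT7 starts after SLOT6 ends.
SLOT7 starts before SLOT4 ends → SLOT4 and SLOT7 overlap.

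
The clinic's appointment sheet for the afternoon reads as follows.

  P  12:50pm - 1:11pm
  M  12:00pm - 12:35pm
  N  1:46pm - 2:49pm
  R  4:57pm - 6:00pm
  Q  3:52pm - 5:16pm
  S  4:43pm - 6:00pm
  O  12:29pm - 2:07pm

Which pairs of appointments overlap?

Two intervals overlap when each starts before the other ends.
Sorted by start: M, O, P, N, Q, S, R.
O starts before M ends → M and O overlap.
P starts after M ends; M is clear from here.
P starts before O ends → O and P overlap.
N starts before O ends → O and N overlap.
Q starts after O ends; O is clear from here.
N starts after P ends; P is clear from here.
Q starts after N ends; N is clear from here.
S starts before Q ends → Q and S overlap.
R starts before Q ends → Q and R overlap.
R starts before S ends → S and R overlap.

M & O, N & O, O & P, Q & R, Q & S, R & S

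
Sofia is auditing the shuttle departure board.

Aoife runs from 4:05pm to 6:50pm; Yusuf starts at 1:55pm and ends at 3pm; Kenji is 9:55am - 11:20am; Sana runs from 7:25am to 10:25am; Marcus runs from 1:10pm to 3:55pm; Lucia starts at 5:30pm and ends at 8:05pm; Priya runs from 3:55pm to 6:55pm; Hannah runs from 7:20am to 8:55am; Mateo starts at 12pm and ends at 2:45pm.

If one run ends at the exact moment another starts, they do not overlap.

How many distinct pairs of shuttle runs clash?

Check each pair: they overlap iff neither finishes before the other starts.
Sorted by start: Hannah, Sana, Kenji, Mateo, Marcus, Yusuf, Priya, Aoife, Lucia.
Sana starts before Hannah ends → Hannah and Sana overlap.
Kenji starts after Hannah ends, so nothing later overlaps Hannah either.
Kenji starts before Sana ends → Sana and Kenji overlap.
Mateo starts after Sana ends, so nothing later overlaps Sana either.
Mateo starts after Kenji ends, so nothing later overlaps Kenji either.
Marcus starts before Mateo ends → Mateo and Marcus overlap.
Yusuf starts before Mateo ends → Mateo and Yusuf overlap.
Priya starts after Mateo ends, so nothing later overlaps Mateo either.
Yusuf starts before Marcus ends → Marcus and Yusuf overlap.
Priya starts exactly when Marcus ends (back-to-back, no overlap), so nothing later overlaps Marcus either.
Priya starts after Yusuf ends, so nothing later overlaps Yusuf either.
Aoife starts before Priya ends → Priya and Aoife overlap.
Lucia starts before Priya ends → Priya and Lucia overlap.
Lucia starts before Aoife ends → Aoife and Lucia overlap.
Overlapping pairs: Aoife & Lucia, Aoife & Priya, Hannah & Sana, Kenji & Sana, Lucia & Priya, Marcus & Mateo, Marcus & Yusuf, Mateo & Yusuf — 8 in total.

8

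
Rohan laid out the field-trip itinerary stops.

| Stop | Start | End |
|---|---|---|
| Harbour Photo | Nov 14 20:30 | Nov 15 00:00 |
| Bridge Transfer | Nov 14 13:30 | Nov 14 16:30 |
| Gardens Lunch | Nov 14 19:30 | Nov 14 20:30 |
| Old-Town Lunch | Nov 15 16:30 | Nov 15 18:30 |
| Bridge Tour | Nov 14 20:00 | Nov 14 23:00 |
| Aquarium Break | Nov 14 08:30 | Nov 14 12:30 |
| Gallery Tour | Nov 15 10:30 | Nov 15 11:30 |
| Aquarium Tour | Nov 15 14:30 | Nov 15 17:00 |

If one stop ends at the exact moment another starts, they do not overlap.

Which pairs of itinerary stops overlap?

Sorted by start: Aquarium Break, Bridge Transfer, Gardens Lunch, Bridge Tour, Harbour Photo, Gallery Tour, Aquarium Tour, Old-Town Lunch.
Bridge Transfer starts after Aquarium Break ends, so Aquarium Break has no further overlaps.
Gardens Lunch starts after Bridge Transfer ends, so Bridge Transfer has no further overlaps.
Bridge Tour starts before Gardens Lunch ends → Gardens Lunch and Bridge Tour overlap.
Harbour Photo starts exactly when Gardens Lunch ends (back-to-back, no overlap), so Gardens Lunch has no further overlaps.
Harbour Photo starts before Bridge Tour ends → Bridge Tour and Harbour Photo overlap.
Gallery Tour starts after Bridge Tour ends, so Bridge Tour has no further overlaps.
Gallery Tour starts after Harbour Photo ends, so Harbour Photo has no further overlaps.
Aquarium Tour starts after Gallery Tour ends, so Gallery Tour has no further overlaps.
Old-Town Lunch starts before Aquarium Tour ends → Aquarium Tour and Old-Town Lunch overlap.

Aquarium Tour & Old-Town Lunch, Bridge Tour & Gardens Lunch, Bridge Tour & Harbour Photo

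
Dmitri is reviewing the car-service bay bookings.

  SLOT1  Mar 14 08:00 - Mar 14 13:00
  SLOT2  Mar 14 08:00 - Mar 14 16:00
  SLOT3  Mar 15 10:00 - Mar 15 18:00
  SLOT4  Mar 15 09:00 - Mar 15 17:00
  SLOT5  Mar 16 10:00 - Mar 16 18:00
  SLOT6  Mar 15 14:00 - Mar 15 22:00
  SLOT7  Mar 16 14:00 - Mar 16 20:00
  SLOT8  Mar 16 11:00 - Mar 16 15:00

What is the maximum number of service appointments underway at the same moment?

3

Sort all start/end points and keep a running count:
Mar 14 08:00 start SLOT1 → 1
Mar 14 08:00 start SLOT2 → 2
Mar 14 13:00 end SLOT1 → 1
Mar 14 16:00 end SLOT2 → 0
Mar 15 09:00 start SLOT4 → 1
Mar 15 10:00 start SLOT3 → 2
Mar 15 14:00 start SLOT6 → 3
Mar 15 17:00 end SLOT4 → 2
Mar 15 18:00 end SLOT3 → 1
Mar 15 22:00 end SLOT6 → 0
Mar 16 10:00 start SLOT5 → 1
Mar 16 11:00 start SLOT8 → 2
Mar 16 14:00 start SLOT7 → 3
Mar 16 15:00 end SLOT8 → 2
Mar 16 18:00 end SLOT5 → 1
Mar 16 20:00 end SLOT7 → 0
Peak is 3, at Mar 15 14:00 (SLOT3, SLOT4, SLOT6).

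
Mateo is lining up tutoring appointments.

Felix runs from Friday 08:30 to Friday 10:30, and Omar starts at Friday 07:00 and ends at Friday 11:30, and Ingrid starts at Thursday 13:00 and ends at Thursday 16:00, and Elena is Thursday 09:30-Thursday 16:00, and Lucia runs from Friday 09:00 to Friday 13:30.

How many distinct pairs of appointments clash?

Sorted by start: Elena, Ingrid, Omar, Felix, Lucia.
Ingrid starts before Elena ends → Elena and Ingrid overlap.
Omar starts after Elena ends; Elena is clear from here.
Omar starts after Ingrid ends; Ingrid is clear from here.
Felix starts before Omar ends → Omar and Felix overlap.
Lucia starts before Omar ends → Omar and Lucia overlap.
Lucia starts before Felix ends → Felix and Lucia overlap.
Overlapping pairs: Elena & Ingrid, Felix & Lucia, Felix & Omar, Lucia & Omar — 4 in total.

4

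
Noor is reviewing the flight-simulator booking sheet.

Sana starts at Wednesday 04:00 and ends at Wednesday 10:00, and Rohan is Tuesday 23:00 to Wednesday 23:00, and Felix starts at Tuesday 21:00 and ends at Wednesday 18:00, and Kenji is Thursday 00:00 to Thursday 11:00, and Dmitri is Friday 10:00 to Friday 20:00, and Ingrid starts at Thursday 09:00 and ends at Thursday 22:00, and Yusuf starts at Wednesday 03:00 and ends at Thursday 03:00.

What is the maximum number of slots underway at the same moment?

Sweep the timeline, counting +1 at each start and −1 at each end (ends before starts at a tie):
Tuesday 21:00 start Felix → 1
Tuesday 23:00 start Rohan → 2
Wednesday 03:00 start Yusuf → 3
Wednesday 04:00 start Sana → 4
Wednesday 10:00 end Sana → 3
Wednesday 18:00 end Felix → 2
Wednesday 23:00 end Rohan → 1
Thursday 00:00 start Kenji → 2
Thursday 03:00 end Yusuf → 1
Thursday 09:00 start Ingrid → 2
Thursday 11:00 end Kenji → 1
Thursday 22:00 end Ingrid → 0
Friday 10:00 start Dmitri → 1
Friday 20:00 end Dmitri → 0
Peak is 4, at Wednesday 04:00 (Felix, Rohan, Sana, Yusuf).

4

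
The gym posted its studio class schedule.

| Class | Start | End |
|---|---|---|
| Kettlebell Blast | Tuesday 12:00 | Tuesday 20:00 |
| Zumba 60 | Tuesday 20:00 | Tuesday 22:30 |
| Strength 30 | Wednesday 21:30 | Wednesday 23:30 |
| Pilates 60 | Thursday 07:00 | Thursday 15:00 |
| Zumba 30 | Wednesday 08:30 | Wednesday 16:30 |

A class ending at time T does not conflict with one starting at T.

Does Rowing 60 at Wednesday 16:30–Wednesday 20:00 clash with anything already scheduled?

No — it doesn't clash with anything

Kettlebell Blast: ends Tuesday 20:00 at or before Rowing 60 starts Wednesday 16:30 → clear.
Zumba 60: ends Tuesday 22:30 at or before Rowing 60 starts Wednesday 16:30 → clear.
Zumba 30: ends Wednesday 16:30 at or before Rowing 60 starts Wednesday 16:30 → clear.
Strength 30: starts Wednesday 21:30 at or after Rowing 60 ends Wednesday 20:00 → clear.
Pilates 60: starts Thursday 07:00 at or after Rowing 60 ends Wednesday 20:00 → clear.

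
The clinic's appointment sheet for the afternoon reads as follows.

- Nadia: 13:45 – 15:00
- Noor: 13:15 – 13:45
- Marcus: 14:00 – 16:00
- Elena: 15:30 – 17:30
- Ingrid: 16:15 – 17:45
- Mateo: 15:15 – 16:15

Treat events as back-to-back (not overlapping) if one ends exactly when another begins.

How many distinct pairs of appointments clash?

Sorted by start: Noor, Nadia, Marcus, Mateo, Elena, Ingrid.
Nadia starts exactly when Noor ends (back-to-back, no overlap), so nothing later overlaps Noor either.
Marcus starts before Nadia ends → Nadia and Marcus overlap.
Mateo starts after Nadia ends, so nothing later overlaps Nadia either.
Mateo starts before Marcus ends → Marcus and Mateo overlap.
Elena starts before Marcus ends → Marcus and Elena overlap.
Ingrid starts after Marcus ends.
Elena starts before Mateo ends → Mateo and Elena overlap.
Ingrid starts exactly when Mateo ends (back-to-back, no overlap).
Ingrid starts before Elena ends → Elena and Ingrid overlap.
Overlapping pairs: Elena & Ingrid, Elena & Marcus, Elena & Mateo, Marcus & Mateo, Marcus & Nadia — 5 in total.

5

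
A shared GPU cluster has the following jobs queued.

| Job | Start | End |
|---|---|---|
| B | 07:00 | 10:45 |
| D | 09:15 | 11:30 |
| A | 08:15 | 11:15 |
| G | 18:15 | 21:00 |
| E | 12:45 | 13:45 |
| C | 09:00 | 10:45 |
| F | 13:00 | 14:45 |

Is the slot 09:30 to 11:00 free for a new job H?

No — it overlaps A, B, C, D

B: starts 07:00 before H ends 11:00, and ends 10:45 after H starts 09:30 → overlap.
A: starts 08:15 before H ends 11:00, and ends 11:15 after H starts 09:30 → overlap.
C: starts 09:00 before H ends 11:00, and ends 10:45 after H starts 09:30 → overlap.
D: starts 09:15 before H ends 11:00, and ends 11:30 after H starts 09:30 → overlap.
E: starts 12:45 at or after H ends 11:00 → clear.
F: starts 13:00 at or after H ends 11:00 → clear.
G: starts 18:15 at or after H ends 11:00 → clear.
H overlaps A, B, C, D.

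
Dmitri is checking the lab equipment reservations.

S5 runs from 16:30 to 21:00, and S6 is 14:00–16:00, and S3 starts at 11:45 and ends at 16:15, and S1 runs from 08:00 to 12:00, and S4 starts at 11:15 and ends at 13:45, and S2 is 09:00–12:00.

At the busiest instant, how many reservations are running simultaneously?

Walk through starts and ends in time order (an end at T is processed before a start at T):
08:00 start S1 → 1
09:00 start S2 → 2
11:15 start S4 → 3
11:45 start S3 → 4
12:00 end S1 → 3
12:00 end S2 → 2
13:45 end S4 → 1
14:00 start S6 → 2
16:00 end S6 → 1
16:15 end S3 → 0
16:30 start S5 → 1
21:00 end S5 → 0
Peak is 4, at 11:45 (S1, S2, S3, S4).

4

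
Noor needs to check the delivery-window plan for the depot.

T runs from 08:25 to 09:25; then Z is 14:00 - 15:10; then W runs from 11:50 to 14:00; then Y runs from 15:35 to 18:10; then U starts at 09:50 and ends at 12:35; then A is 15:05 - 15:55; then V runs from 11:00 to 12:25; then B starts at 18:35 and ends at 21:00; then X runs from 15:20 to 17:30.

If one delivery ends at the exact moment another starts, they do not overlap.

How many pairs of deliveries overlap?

7

Sorted by start: T, U, V, W, Z, A, X, Y, B.
U starts after T ends, so nothing later overlaps T either.
V starts before U ends → U and V overlap.
W starts before U ends → U and W overlap.
Z starts after U ends, so nothing later overlaps U either.
W starts before V ends → V and W overlap.
Z starts after V ends, so nothing later overlaps V either.
Z starts exactly when W ends (back-to-back, no overlap), so nothing later overlaps W either.
A starts before Z ends → Z and A overlap.
X starts after Z ends, so nothing later overlaps Z either.
X starts before A ends → A and X overlap.
Y starts before A ends → A and Y overlap.
B starts after A ends.
Y starts before X ends → X and Y overlap.
B starts after X ends.
B starts after Y ends.
Overlapping pairs: A & X, A & Y, A & Z, U & V, U & W, V & W, X & Y — 7 in total.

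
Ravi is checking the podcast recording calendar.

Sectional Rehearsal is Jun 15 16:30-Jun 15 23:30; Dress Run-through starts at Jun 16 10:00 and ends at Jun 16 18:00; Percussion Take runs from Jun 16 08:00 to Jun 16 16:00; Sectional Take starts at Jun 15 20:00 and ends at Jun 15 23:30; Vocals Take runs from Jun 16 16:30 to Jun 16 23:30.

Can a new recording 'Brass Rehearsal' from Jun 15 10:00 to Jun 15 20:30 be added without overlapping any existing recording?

Sectional Rehearsal: starts Jun 15 16:30 before Brass Rehearsal ends Jun 15 20:30, and ends Jun 15 23:30 after Brass Rehearsal starts Jun 15 10:00 → overlap.
Sectional Take: starts Jun 15 20:00 before Brass Rehearsal ends Jun 15 20:30, and ends Jun 15 23:30 after Brass Rehearsal starts Jun 15 10:00 → overlap.
Percussion Take: starts Jun 16 08:00 at or after Brass Rehearsal ends Jun 15 20:30 → clear.
Dress Run-through: starts Jun 16 10:00 at or after Brass Rehearsal ends Jun 15 20:30 → clear.
Vocals Take: starts Jun 16 16:30 at or after Brass Rehearsal ends Jun 15 20:30 → clear.
Brass Rehearsal overlaps Sectional Rehearsal, Sectional Take.

No — it overlaps Sectional Rehearsal, Sectional Take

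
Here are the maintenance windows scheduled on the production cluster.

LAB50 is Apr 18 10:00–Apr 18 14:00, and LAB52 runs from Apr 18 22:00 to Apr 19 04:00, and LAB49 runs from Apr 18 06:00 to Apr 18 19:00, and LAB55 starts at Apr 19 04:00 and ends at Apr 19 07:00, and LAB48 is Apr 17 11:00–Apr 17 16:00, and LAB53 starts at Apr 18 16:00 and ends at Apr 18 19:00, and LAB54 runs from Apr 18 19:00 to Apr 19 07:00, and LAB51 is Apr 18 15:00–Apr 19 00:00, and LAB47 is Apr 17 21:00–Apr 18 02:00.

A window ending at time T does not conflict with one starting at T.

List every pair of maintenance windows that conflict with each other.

LAB49 & LAB50, LAB49 & LAB51, LAB49 & LAB53, LAB51 & LAB52, LAB51 & LAB53, LAB51 & LAB54, LAB52 & LAB54, LAB54 & LAB55

Sorted by start: LAB48, LAB47, LAB49, LAB50, LAB51, LAB53, LAB54, LAB52, LAB55.
LAB47 starts after LAB48 ends — done with LAB48.
LAB49 starts after LAB47 ends — done with LAB47.
LAB50 starts before LAB49 ends → LAB49 and LAB50 overlap.
LAB51 starts before LAB49 ends → LAB49 and LAB51 overlap.
LAB53 starts before LAB49 ends → LAB49 and LAB53 overlap.
LAB54 starts exactly when LAB49 ends (back-to-back, no overlap) — done with LAB49.
LAB51 starts after LAB50 ends — done with LAB50.
LAB53 starts before LAB51 ends → LAB51 and LAB53 overlap.
LAB54 starts before LAB51 ends → LAB51 and LAB54 overlap.
LAB52 starts before LAB51 ends → LAB51 and LAB52 overlap.
LAB55 starts after LAB51 ends.
LAB54 starts exactly when LAB53 ends (back-to-back, no overlap) — done with LAB53.
LAB52 starts before LAB54 ends → LAB54 and LAB52 overlap.
LAB55 starts before LAB54 ends → LAB54 and LAB55 overlap.
LAB55 starts exactly when LAB52 ends (back-to-back, no overlap).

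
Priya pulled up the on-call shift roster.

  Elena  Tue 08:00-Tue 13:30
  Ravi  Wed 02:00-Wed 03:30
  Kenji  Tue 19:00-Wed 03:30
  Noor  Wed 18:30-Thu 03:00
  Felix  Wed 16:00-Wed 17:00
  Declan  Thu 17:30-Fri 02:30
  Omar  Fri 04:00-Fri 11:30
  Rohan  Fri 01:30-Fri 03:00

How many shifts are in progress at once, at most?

2

Sort all start/end points and keep a running count:
Tue 08:00 start Elena → 1
Tue 13:30 end Elena → 0
Tue 19:00 start Kenji → 1
Wed 02:00 start Ravi → 2
Wed 03:30 end Kenji → 1
Wed 03:30 end Ravi → 0
Wed 16:00 start Felix → 1
Wed 17:00 end Felix → 0
Wed 18:30 start Noor → 1
Thu 03:00 end Noor → 0
Thu 17:30 start Declan → 1
Fri 01:30 start Rohan → 2
Fri 02:30 end Declan → 1
Fri 03:00 end Rohan → 0
Fri 04:00 start Omar → 1
Fri 11:30 end Omar → 0
Peak is 2, at Wed 02:00 (Kenji, Ravi).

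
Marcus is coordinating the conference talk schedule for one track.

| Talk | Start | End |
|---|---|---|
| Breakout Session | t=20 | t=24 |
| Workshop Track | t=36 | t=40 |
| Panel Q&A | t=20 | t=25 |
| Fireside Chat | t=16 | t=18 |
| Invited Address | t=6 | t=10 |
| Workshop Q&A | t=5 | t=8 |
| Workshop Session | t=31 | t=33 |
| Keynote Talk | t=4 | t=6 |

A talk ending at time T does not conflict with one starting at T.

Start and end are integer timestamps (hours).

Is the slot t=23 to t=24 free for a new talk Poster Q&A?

Keynote Talk: ends t=6 at or before Poster Q&A starts t=23 → clear.
Workshop Q&A: ends t=8 at or before Poster Q&A starts t=23 → clear.
Invited Address: ends t=10 at or before Poster Q&A starts t=23 → clear.
Fireside Chat: ends t=18 at or before Poster Q&A starts t=23 → clear.
Breakout Session: starts t=20 before Poster Q&A ends t=24, and ends t=24 after Poster Q&A starts t=23 → overlap.
Panel Q&A: starts t=20 before Poster Q&A ends t=24, and ends t=25 after Poster Q&A starts t=23 → overlap.
Workshop Session: starts t=31 at or after Poster Q&A ends t=24 → clear.
Workshop Track: starts t=36 at or after Poster Q&A ends t=24 → clear.
Poster Q&A overlaps Breakout Session, Panel Q&A.

No — it overlaps Breakout Session, Panel Q&A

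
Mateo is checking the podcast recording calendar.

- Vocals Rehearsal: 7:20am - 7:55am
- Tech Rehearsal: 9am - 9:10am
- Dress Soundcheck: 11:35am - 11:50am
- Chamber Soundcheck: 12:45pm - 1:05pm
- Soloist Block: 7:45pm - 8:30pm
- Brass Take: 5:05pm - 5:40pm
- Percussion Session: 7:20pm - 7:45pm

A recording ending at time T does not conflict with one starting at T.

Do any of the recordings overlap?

Sorted by start: Vocals Rehearsal, Tech Rehearsal, Dress Soundcheck, Chamber Soundcheck, Brass Take, Percussion Session, Soloist Block.
Tech Rehearsal starts after Vocals Rehearsal ends, so Vocals Rehearsal has no further overlaps.
Dress Soundcheck starts after Tech Rehearsal ends, so Tech Rehearsal has no further overlaps.
Chamber Soundcheck starts after Dress Soundcheck ends, so Dress Soundcheck has no further overlaps.
Brass Take starts after Chamber Soundcheck ends, so Chamber Soundcheck has no further overlaps.
Percussion Session starts after Brass Take ends, so Brass Take has no further overlaps.
Soloist Block starts exactly when Percussion Session ends (back-to-back, no overlap).
Every pair is clear; the schedule has no overlaps.

No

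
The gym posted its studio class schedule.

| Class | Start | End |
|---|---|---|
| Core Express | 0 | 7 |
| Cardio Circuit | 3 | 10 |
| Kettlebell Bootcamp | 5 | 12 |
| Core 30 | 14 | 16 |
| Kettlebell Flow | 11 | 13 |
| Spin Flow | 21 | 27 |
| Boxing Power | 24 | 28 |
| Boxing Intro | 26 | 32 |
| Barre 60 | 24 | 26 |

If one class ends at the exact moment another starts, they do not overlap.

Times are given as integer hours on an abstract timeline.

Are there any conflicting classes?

Sorted by start: Core Express, Cardio Circuit, Kettlebell Bootcamp, Kettlebell Flow, Core 30, Spin Flow, Boxing Power, Barre 60, Boxing Intro.
Cardio Circuit starts before Core Express ends → Core Express and Cardio Circuit overlap.
That's a conflict, so the schedule is not conflict-free.

Yes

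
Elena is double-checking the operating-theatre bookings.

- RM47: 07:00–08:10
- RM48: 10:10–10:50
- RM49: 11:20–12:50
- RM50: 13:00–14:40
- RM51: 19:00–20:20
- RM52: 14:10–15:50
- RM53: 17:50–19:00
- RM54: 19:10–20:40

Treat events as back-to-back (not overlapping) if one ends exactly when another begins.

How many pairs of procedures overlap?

Sorted by start: RM47, RM48, RM49, RM50, RM52, RM53, RM51, RM54.
RM48 starts after RM47 ends; RM47 is clear from here.
RM49 starts after RM48 ends; RM48 is clear from here.
RM50 starts after RM49 ends; RM49 is clear from here.
RM52 starts before RM50 ends → RM50 and RM52 overlap.
RM53 starts after RM50 ends; RM50 is clear from here.
RM53 starts after RM52 ends; RM52 is clear from here.
RM51 starts exactly when RM53 ends (back-to-back, no overlap); RM53 is clear from here.
RM54 starts before RM51 ends → RM51 and RM54 overlap.
Overlapping pairs: RM50 & RM52, RM51 & RM54 — 2 in total.

2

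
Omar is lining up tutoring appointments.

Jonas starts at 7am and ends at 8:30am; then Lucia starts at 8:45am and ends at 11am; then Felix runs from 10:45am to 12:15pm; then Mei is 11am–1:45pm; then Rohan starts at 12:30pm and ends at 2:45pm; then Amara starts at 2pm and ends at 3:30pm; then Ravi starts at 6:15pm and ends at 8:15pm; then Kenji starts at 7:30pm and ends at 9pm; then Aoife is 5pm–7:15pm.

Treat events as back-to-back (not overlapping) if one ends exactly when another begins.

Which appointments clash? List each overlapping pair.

Sorted by start: Jonas, Lucia, Felix, Mei, Rohan, Amara, Aoife, Ravi, Kenji.
Lucia starts after Jonas ends, so nothing later overlaps Jonas either.
Felix starts before Lucia ends → Lucia and Felix overlap.
Mei starts exactly when Lucia ends (back-to-back, no overlap), so nothing later overlaps Lucia either.
Mei starts before Felix ends → Felix and Mei overlap.
Rohan starts after Felix ends, so nothing later overlaps Felix either.
Rohan starts before Mei ends → Mei and Rohan overlap.
Amara starts after Mei ends, so nothing later overlaps Mei either.
Amara starts before Rohan ends → Rohan and Amara overlap.
Aoife starts after Rohan ends, so nothing later overlaps Rohan either.
Aoife starts after Amara ends, so nothing later overlaps Amara either.
Ravi starts before Aoife ends → Aoife and Ravi overlap.
Kenji starts after Aoife ends.
Kenji starts before Ravi ends → Ravi and Kenji overlap.

Amara & Rohan, Aoife & Ravi, Felix & Lucia, Felix & Mei, Kenji & Ravi, Mei & Rohan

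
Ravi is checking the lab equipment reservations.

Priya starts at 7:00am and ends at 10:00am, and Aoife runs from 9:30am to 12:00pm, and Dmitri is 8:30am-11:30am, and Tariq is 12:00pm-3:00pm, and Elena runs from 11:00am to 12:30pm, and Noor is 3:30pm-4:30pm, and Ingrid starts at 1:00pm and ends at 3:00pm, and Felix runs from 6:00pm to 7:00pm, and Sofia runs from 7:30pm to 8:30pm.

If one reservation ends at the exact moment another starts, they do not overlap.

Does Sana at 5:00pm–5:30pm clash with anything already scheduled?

No — it doesn't clash with anything

Priya: ends 10:00am at or before Sana starts 5:00pm → clear.
Dmitri: ends 11:30am at or before Sana starts 5:00pm → clear.
Aoife: ends 12:00pm at or before Sana starts 5:00pm → clear.
Elena: ends 12:30pm at or before Sana starts 5:00pm → clear.
Tariq: ends 3:00pm at or before Sana starts 5:00pm → clear.
Ingrid: ends 3:00pm at or before Sana starts 5:00pm → clear.
Noor: ends 4:30pm at or before Sana starts 5:00pm → clear.
Felix: starts 6:00pm at or after Sana ends 5:30pm → clear.
Sofia: starts 7:30pm at or after Sana ends 5:30pm → clear.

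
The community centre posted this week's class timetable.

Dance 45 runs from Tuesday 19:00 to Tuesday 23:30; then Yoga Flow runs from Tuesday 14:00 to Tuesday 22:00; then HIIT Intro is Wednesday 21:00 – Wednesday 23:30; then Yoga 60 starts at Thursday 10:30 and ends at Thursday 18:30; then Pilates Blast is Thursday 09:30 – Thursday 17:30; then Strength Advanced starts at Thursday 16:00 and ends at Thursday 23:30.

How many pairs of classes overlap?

Sorted by start: Yoga Flow, Dance 45, HIIT Intro, Pilates Blast, Yoga 60, Strength Advanced.
Dance 45 starts before Yoga Flow ends → Yoga Flow and Dance 45 overlap.
HIIT Intro starts after Yoga Flow ends; Yoga Flow is clear from here.
HIIT Intro starts after Dance 45 ends; Dance 45 is clear from here.
Pilates Blast starts after HIIT Intro ends; HIIT Intro is clear from here.
Yoga 60 starts before Pilates Blast ends → Pilates Blast and Yoga 60 overlap.
Strength Advanced starts before Pilates Blast ends → Pilates Blast and Strength Advanced overlap.
Strength Advanced starts before Yoga 60 ends → Yoga 60 and Strength Advanced overlap.
Overlapping pairs: Dance 45 & Yoga Flow, Pilates Blast & Strength Advanced, Pilates Blast & Yoga 60, Strength Advanced & Yoga 60 — 4 in total.

4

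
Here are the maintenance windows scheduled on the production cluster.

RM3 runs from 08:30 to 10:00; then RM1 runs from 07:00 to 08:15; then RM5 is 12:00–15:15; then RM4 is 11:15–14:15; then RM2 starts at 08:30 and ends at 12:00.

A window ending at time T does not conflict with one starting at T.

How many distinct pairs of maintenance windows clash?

3

Sorted by start: RM1, RM2, RM3, RM4, RM5.
RM2 starts after RM1 ends — done with RM1.
RM3 starts before RM2 ends → RM2 and RM3 overlap.
RM4 starts before RM2 ends → RM2 and RM4 overlap.
RM5 starts exactly when RM2 ends (back-to-back, no overlap).
RM4 starts after RM3 ends — done with RM3.
RM5 starts before RM4 ends → RM4 and RM5 overlap.
Overlapping pairs: RM2 & RM3, RM2 & RM4, RM4 & RM5 — 3 in total.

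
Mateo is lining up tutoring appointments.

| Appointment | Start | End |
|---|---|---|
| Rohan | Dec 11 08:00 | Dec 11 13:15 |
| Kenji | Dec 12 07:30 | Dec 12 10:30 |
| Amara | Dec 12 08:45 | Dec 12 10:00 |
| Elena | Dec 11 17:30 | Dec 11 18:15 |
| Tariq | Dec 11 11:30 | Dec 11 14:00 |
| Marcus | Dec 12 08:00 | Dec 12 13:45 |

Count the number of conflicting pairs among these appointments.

Sorted by start: Rohan, Tariq, Elena, Kenji, Marcus, Amara.
Tariq starts before Rohan ends → Rohan and Tariq overlap.
Elena starts after Rohan ends — done with Rohan.
Elena starts after Tariq ends — done with Tariq.
Kenji starts after Elena ends — done with Elena.
Marcus starts before Kenji ends → Kenji and Marcus overlap.
Amara starts before Kenji ends → Kenji and Amara overlap.
Amara starts before Marcus ends → Marcus and Amara overlap.
Overlapping pairs: Amara & Kenji, Amara & Marcus, Kenji & Marcus, Rohan & Tariq — 4 in total.

4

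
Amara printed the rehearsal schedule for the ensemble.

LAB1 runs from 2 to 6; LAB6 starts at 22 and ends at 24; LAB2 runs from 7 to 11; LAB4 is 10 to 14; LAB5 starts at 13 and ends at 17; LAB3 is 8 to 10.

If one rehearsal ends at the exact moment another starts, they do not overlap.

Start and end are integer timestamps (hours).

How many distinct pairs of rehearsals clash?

Sorted by start: LAB1, LAB2, LAB3, LAB4, LAB5, LAB6.
LAB2 starts after LAB1 ends; LAB1 is clear from here.
LAB3 starts before LAB2 ends → LAB2 and LAB3 overlap.
LAB4 starts before LAB2 ends → LAB2 and LAB4 overlap.
LAB5 starts after LAB2 ends; LAB2 is clear from here.
LAB4 starts exactly when LAB3 ends (back-to-back, no overlap); LAB3 is clear from here.
LAB5 starts before LAB4 ends → LAB4 and LAB5 overlap.
LAB6 starts after LAB4 ends.
LAB6 starts after LAB5 ends.
Overlapping pairs: LAB2 & LAB3, LAB2 & LAB4, LAB4 & LAB5 — 3 in total.

3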